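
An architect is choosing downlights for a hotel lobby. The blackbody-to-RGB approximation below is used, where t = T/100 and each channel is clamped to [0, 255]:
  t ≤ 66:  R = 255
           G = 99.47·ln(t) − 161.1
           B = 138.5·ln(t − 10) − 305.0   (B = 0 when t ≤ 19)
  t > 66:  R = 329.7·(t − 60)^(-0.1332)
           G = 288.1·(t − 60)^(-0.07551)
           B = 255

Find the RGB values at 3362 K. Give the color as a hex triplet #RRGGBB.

t = 3362/100 = 33.62; the t ≤ 66 branch applies.
R = 255 by definition for t ≤ 66.
G = 99.47·ln 33.62 − 161.1 = 99.47·3.5151 − 161.1 = 188.549.
B = 138.5·ln(33.62 − 10) − 305.0 = 138.5·ln 23.62 − 305.0 = 138.5·3.1621 − 305.0 = 132.950.
Rounded: (255, 189, 133).
In hex: #FFBD85.

#FFBD85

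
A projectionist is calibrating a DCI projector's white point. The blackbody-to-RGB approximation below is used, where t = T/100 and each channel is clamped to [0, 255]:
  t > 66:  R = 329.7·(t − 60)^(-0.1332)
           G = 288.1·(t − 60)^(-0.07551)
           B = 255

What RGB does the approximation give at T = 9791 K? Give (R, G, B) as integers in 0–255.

(203, 219, 255)

t = 9791/100 = 97.91; the t > 66 branch applies.
R = 329.7·(97.91 − 60)^(-0.1332) = 329.7·37.91^(-0.1332) = 329.7·0.61618 = 203.156.
G = 288.1·(97.91 − 60)^(-0.07551) = 288.1·37.91^(-0.07551) = 288.1·0.75996 = 218.943.
B = 255 by definition for t > 66.
Rounded: (203, 219, 255).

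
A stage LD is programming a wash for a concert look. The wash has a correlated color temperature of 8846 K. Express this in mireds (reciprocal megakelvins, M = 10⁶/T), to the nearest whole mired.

113 mireds

M = 10⁶ / 8846 = 113.045 → 113 mireds.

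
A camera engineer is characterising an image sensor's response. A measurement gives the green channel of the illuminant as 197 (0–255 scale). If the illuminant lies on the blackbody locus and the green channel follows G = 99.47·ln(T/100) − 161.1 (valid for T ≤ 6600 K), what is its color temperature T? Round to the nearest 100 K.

3700 K

ln t = (197 + 161.1) / 99.47 = 3.6001.
t = e^3.6001 = 36.601.
T = 100·t = 3660 K → 3700 K to the nearest 100 K.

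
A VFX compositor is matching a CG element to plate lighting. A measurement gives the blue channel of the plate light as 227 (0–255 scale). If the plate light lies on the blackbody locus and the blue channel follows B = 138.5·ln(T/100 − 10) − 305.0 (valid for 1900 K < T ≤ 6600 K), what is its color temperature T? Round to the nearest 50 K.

ln(t − 10) = (227 + 305.0) / 138.5 = 3.8412.
t − 10 = e^3.8412 = 46.579, so t = 56.579.
T = 100·t = 5658 K → 5650 K to the nearest 50 K.

5650 K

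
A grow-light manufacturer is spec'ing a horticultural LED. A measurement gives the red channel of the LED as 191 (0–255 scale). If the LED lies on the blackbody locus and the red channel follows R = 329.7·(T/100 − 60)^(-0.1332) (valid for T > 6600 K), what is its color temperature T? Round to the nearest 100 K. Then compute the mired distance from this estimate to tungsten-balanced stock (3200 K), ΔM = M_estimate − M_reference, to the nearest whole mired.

-229 mireds

(t − 60)^(-0.1332) = 191/329.7 = 0.57931.
t − 60 = 0.57931^(1/-0.1332) = 0.57931^(-7.508) = 60.245, so t = 120.245.
T = 100·t = 12025 K → 12000 K to the nearest 100 K.
M_estimate = 10⁶/12000 = 83.33; M_reference = 10⁶/3200 = 312.50.
ΔM = 83.33 − 312.50 = -229.17 → -229 mireds.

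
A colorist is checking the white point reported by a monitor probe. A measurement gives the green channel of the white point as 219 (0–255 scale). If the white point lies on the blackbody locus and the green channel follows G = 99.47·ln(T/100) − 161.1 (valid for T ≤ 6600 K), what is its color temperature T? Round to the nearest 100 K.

ln t = (219 + 161.1) / 99.47 = 3.8213.
t = e^3.8213 = 45.661.
T = 100·t = 4566 K → 4600 K to the nearest 100 K.

4600 K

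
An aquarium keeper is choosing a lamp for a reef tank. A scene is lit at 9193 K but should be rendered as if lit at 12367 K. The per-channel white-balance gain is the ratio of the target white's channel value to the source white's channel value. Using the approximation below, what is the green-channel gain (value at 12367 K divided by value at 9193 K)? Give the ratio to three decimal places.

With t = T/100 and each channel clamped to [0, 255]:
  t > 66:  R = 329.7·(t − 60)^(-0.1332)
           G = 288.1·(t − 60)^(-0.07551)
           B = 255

At 9193 K (t = 91.93):
  G = 288.1·(91.93 − 60)^(-0.07551) = 288.1·31.93^(-0.07551) = 288.1·0.76987 = 221.800.
At 12367 K (t = 123.67):
  G = 288.1·(123.67 − 60)^(-0.07551) = 288.1·63.67^(-0.07551) = 288.1·0.73078 = 210.537.
Gain = 210.537 / 221.800 = 0.9492 → 0.949.

0.949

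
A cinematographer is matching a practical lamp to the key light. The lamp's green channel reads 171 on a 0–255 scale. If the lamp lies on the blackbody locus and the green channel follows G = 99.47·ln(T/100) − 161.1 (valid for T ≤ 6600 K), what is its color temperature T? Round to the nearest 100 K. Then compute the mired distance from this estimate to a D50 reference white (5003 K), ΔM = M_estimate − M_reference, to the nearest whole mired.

ln t = (171 + 161.1) / 99.47 = 3.3387.
t = e^3.3387 = 28.182.
T = 100·t = 2818 K → 2800 K to the nearest 100 K.
M_estimate = 10⁶/2800 = 357.14; M_reference = 10⁶/5003 = 199.88.
ΔM = 357.14 − 199.88 = 157.26 → +157 mireds.

+157 mireds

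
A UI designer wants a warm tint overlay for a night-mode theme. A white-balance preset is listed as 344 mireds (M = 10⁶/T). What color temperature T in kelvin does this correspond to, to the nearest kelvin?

2907 K

T = 10⁶ / 344 = 2906.98 K → 2907 K.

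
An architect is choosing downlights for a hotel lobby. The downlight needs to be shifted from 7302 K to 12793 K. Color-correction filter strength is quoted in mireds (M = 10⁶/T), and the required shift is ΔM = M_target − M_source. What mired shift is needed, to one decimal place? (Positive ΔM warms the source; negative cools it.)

-58.8 mireds

M_source = 10⁶/7302 = 136.949; M_target = 10⁶/12793 = 78.168.
ΔM = 78.168 − 136.949 = -58.781 → -58.8 mireds, a cooling shift.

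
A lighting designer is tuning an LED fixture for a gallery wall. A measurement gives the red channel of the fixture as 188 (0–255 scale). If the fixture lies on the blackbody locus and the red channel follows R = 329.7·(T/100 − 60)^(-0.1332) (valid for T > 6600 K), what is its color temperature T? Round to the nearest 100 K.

(t − 60)^(-0.1332) = 188/329.7 = 0.57022.
t − 60 = 0.57022^(1/-0.1332) = 0.57022^(-7.508) = 67.848, so t = 127.848.
T = 100·t = 12785 K → 12800 K to the nearest 100 K.

12800 K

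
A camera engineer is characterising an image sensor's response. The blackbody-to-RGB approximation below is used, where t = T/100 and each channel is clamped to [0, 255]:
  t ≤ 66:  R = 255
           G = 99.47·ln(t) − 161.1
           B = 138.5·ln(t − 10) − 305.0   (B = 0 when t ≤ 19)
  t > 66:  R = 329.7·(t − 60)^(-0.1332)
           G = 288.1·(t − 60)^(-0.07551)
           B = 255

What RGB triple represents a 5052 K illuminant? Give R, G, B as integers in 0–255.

R=255, G=229, B=208

t = 5052/100 = 50.52; the t ≤ 66 branch applies.
R = 255 by definition for t ≤ 66.
G = 99.47·ln 50.52 − 161.1 = 99.47·3.9224 − 161.1 = 229.058.
B = 138.5·ln(50.52 − 10) − 305.0 = 138.5·ln 40.52 − 305.0 = 138.5·3.7018 − 305.0 = 207.699.
Rounded: (255, 229, 208).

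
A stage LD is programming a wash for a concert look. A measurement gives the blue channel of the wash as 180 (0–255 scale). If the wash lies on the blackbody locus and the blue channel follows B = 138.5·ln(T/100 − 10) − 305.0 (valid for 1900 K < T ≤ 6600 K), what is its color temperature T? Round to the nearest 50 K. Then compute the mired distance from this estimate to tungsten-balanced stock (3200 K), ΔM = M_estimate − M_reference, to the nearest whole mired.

-80 mireds

ln(t − 10) = (180 + 305.0) / 138.5 = 3.5018.
t − 10 = e^3.5018 = 33.175, so t = 43.175.
T = 100·t = 4318 K → 4300 K to the nearest 50 K.
M_estimate = 10⁶/4300 = 232.56; M_reference = 10⁶/3200 = 312.50.
ΔM = 232.56 − 312.50 = -79.94 → -80 mireds.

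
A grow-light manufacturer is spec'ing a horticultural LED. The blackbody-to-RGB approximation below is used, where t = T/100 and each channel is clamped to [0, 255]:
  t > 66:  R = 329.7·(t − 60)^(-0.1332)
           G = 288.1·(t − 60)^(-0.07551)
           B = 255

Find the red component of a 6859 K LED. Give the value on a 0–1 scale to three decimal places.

t = 6859/100 = 68.59; the t > 66 branch applies.
R = 329.7·(68.59 − 60)^(-0.1332) = 329.7·8.59^(-0.1332) = 329.7·0.75092 = 247.577.
On a 0–1 scale: 247.577/255 = 0.9709 → 0.971.

0.971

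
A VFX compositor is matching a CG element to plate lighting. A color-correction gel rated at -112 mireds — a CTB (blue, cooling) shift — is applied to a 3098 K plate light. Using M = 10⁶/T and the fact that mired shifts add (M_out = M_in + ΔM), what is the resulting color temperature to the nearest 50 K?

M_in = 10⁶/3098 = 322.79 mireds.
M_out = 322.79 + (-112) = 210.79 mireds.
T_out = 10⁶/210.79 = 4744.1 K → 4750 K.

4750 K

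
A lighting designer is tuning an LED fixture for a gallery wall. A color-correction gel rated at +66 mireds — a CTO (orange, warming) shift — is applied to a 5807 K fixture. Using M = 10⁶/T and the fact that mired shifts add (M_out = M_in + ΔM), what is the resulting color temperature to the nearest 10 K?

M_in = 10⁶/5807 = 172.21 mireds.
M_out = 172.21 + (+66) = 238.21 mireds.
T_out = 10⁶/238.21 = 4198.0 K → 4200 K.

4200 K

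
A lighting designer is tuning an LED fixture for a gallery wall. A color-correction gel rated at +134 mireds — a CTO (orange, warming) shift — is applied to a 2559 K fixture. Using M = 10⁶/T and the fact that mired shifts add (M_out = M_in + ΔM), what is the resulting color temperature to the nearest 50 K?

M_in = 10⁶/2559 = 390.78 mireds.
M_out = 390.78 + (+134) = 524.78 mireds.
T_out = 10⁶/524.78 = 1905.6 K → 1900 K.

1900 K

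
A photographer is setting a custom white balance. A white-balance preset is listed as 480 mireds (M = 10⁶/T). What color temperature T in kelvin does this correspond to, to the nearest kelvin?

2083 K

T = 10⁶ / 480 = 2083.33 K → 2083 K.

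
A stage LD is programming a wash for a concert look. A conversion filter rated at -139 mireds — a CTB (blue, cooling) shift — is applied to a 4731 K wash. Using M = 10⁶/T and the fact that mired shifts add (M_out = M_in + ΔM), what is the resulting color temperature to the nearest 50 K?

13800 K

M_in = 10⁶/4731 = 211.37 mireds.
M_out = 211.37 + (-139) = 72.37 mireds.
T_out = 10⁶/72.37 = 13817.5 K → 13800 K.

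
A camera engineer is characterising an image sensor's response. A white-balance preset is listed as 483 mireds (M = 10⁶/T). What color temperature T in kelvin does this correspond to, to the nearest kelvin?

T = 10⁶ / 483 = 2070.39 K → 2070 K.

2070 K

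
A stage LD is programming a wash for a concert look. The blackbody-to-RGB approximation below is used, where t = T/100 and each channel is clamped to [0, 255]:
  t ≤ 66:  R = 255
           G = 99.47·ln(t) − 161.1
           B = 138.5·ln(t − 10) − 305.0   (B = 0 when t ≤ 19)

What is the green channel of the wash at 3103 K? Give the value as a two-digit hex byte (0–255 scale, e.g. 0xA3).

t = 3103/100 = 31.03; the t ≤ 66 branch applies.
G = 99.47·ln 31.03 − 161.1 = 99.47·3.4350 − 161.1 = 180.575.
Rounded: 181; in hex, 0xB5.

0xB5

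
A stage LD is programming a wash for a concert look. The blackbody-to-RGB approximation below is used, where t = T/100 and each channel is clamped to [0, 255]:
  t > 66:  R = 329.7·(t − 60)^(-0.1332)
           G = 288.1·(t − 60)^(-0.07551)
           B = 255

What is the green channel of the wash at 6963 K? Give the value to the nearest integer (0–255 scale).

t = 6963/100 = 69.63; the t > 66 branch applies.
G = 288.1·(69.63 − 60)^(-0.07551) = 288.1·9.63^(-0.07551) = 288.1·0.84280 = 242.812.
Rounded: 243.

243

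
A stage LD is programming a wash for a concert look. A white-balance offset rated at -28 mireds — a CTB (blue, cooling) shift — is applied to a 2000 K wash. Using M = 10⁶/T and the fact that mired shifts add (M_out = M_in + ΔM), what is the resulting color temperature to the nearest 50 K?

2100 K

M_in = 10⁶/2000 = 500.00 mireds.
M_out = 500.00 + (-28) = 472.00 mireds.
T_out = 10⁶/472.00 = 2118.6 K → 2100 K.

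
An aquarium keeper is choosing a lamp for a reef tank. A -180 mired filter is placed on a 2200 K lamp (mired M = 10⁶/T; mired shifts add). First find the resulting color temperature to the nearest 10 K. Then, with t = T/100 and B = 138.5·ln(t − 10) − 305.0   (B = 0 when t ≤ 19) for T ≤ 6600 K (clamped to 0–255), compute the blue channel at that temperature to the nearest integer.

M_in = 10⁶/2200 = 454.55; M_out = 454.55 + (-180) = 274.55.
T_out = 10⁶/274.55 = 3642.4 K → 3640 K; t = 36.4.
B = 138.5·ln(36.4 − 10) − 305.0 = 138.5·ln 26.4 − 305.0 = 138.5·3.2734 − 305.0 = 148.361.
Rounded: 148.

148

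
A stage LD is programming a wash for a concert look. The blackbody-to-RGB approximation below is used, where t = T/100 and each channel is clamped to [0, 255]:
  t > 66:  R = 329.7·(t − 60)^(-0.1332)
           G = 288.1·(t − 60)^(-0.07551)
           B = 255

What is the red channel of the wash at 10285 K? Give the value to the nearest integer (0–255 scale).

200

t = 10285/100 = 102.85; the t > 66 branch applies.
R = 329.7·(102.85 − 60)^(-0.1332) = 329.7·42.85^(-0.1332) = 329.7·0.60621 = 199.868.
Rounded: 200.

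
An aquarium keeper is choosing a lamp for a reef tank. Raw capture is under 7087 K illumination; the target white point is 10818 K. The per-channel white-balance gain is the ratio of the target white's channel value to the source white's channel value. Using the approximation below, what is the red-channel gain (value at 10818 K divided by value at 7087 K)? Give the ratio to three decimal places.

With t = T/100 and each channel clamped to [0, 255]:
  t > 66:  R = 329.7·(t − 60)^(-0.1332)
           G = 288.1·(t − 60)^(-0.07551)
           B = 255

At 7087 K (t = 70.87):
  R = 329.7·(70.87 − 60)^(-0.1332) = 329.7·10.87^(-0.1332) = 329.7·0.72774 = 239.935.
At 10818 K (t = 108.18):
  R = 329.7·(108.18 − 60)^(-0.1332) = 329.7·48.18^(-0.1332) = 329.7·0.59682 = 196.771.
Gain = 196.771 / 239.935 = 0.8201 → 0.820.

0.820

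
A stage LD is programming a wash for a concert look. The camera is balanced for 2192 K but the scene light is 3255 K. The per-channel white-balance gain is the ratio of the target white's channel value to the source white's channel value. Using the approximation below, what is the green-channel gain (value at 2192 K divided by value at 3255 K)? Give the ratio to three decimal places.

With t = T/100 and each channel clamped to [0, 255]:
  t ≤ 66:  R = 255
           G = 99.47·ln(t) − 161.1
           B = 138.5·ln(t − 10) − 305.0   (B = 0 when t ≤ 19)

0.788

At 3255 K (t = 32.55):
  G = 99.47·ln 32.55 − 161.1 = 99.47·3.4828 − 161.1 = 185.332.
At 2192 K (t = 21.92):
  G = 99.47·ln 21.92 − 161.1 = 99.47·3.0874 − 161.1 = 146.004.
Gain = 146.004 / 185.332 = 0.7878 → 0.788.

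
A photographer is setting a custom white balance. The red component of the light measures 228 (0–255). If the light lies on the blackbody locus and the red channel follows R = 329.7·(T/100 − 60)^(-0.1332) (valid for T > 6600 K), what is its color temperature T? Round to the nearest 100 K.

7600 K

(t − 60)^(-0.1332) = 228/329.7 = 0.69154.
t − 60 = 0.69154^(1/-0.1332) = 0.69154^(-7.508) = 15.943, so t = 75.943.
T = 100·t = 7594 K → 7600 K to the nearest 100 K.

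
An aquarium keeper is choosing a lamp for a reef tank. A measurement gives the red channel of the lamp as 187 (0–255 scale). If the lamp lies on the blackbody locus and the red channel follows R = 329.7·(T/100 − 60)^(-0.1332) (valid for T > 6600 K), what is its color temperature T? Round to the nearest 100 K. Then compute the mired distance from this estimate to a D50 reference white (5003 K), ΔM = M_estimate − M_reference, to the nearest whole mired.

(t − 60)^(-0.1332) = 187/329.7 = 0.56718.
t − 60 = 0.56718^(1/-0.1332) = 0.56718^(-7.508) = 70.620, so t = 130.620.
T = 100·t = 13062 K → 13100 K to the nearest 100 K.
M_estimate = 10⁶/13100 = 76.34; M_reference = 10⁶/5003 = 199.88.
ΔM = 76.34 − 199.88 = -123.54 → -124 mireds.

-124 mireds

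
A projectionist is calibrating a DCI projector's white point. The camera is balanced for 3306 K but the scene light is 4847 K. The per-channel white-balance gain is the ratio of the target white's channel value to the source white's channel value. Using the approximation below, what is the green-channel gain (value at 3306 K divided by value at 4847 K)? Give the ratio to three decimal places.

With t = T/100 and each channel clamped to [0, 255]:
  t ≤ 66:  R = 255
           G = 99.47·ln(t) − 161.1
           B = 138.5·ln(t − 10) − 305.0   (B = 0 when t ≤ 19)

At 4847 K (t = 48.47):
  G = 99.47·ln 48.47 − 161.1 = 99.47·3.8809 − 161.1 = 224.938.
At 3306 K (t = 33.06):
  G = 99.47·ln 33.06 − 161.1 = 99.47·3.4983 − 161.1 = 186.878.
Gain = 186.878 / 224.938 = 0.8308 → 0.831.

0.831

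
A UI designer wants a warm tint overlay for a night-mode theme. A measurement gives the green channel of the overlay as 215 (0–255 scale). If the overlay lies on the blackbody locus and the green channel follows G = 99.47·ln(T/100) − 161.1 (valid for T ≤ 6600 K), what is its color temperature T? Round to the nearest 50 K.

ln t = (215 + 161.1) / 99.47 = 3.7810.
t = e^3.7810 = 43.862.
T = 100·t = 4386 K → 4400 K to the nearest 50 K.

4400 K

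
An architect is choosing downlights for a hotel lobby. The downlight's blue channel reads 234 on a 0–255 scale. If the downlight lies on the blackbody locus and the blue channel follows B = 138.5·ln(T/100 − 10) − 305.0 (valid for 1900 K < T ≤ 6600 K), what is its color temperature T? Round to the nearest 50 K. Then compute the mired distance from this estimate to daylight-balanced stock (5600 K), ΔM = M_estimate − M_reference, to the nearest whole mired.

ln(t − 10) = (234 + 305.0) / 138.5 = 3.8917.
t − 10 = e^3.8917 = 48.994, so t = 58.994.
T = 100·t = 5899 K → 5900 K to the nearest 50 K.
M_estimate = 10⁶/5900 = 169.49; M_reference = 10⁶/5600 = 178.57.
ΔM = 169.49 − 178.57 = -9.08 → -9 mireds.

-9 mireds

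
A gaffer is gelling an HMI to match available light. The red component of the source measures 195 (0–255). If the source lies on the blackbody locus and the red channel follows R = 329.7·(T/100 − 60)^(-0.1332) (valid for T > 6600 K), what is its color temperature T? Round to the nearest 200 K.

(t − 60)^(-0.1332) = 195/329.7 = 0.59145.
t − 60 = 0.59145^(1/-0.1332) = 0.59145^(-7.508) = 51.564, so t = 111.564.
T = 100·t = 11156 K → 11200 K to the nearest 200 K.

11200 K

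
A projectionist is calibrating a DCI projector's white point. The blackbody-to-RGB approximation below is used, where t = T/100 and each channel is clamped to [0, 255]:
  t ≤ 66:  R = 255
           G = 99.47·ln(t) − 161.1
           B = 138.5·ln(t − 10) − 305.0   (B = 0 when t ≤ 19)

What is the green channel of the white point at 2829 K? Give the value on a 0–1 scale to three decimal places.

t = 2829/100 = 28.29; the t ≤ 66 branch applies.
G = 99.47·ln 28.29 − 161.1 = 99.47·3.3425 − 161.1 = 171.379.
On a 0–1 scale: 171.379/255 = 0.6721 → 0.672.

0.672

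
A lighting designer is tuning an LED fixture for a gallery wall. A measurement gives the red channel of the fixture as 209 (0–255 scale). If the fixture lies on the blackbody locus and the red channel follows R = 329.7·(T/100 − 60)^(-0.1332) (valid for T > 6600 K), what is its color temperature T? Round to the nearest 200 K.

9000 K

(t − 60)^(-0.1332) = 209/329.7 = 0.63391.
t − 60 = 0.63391^(1/-0.1332) = 0.63391^(-7.508) = 30.639, so t = 90.639.
T = 100·t = 9064 K → 9000 K to the nearest 200 K.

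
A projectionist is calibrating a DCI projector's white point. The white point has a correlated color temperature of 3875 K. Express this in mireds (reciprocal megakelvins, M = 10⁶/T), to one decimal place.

M = 10⁶ / 3875 = 258.065 → 258.1 mireds.

258.1 mireds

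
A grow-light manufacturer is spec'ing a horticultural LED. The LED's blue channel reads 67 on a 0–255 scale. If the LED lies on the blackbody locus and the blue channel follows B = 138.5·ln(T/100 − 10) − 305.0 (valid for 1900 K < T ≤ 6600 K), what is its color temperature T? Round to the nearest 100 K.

ln(t − 10) = (67 + 305.0) / 138.5 = 2.6859.
t − 10 = e^2.6859 = 14.672, so t = 24.672.
T = 100·t = 2467 K → 2500 K to the nearest 100 K.

2500 K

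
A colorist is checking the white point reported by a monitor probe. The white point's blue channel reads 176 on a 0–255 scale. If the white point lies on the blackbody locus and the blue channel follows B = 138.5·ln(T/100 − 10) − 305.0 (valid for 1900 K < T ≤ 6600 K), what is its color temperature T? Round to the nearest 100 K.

ln(t − 10) = (176 + 305.0) / 138.5 = 3.4729.
t − 10 = e^3.4729 = 32.231, so t = 42.231.
T = 100·t = 4223 K → 4200 K to the nearest 100 K.

4200 K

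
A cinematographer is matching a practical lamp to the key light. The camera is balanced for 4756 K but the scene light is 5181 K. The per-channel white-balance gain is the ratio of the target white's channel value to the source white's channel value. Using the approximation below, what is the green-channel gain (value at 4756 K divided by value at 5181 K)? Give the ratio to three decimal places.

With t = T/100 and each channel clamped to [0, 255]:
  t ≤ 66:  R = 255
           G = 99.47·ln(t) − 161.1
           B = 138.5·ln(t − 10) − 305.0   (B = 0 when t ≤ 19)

At 5181 K (t = 51.81):
  G = 99.47·ln 51.81 − 161.1 = 99.47·3.9476 − 161.1 = 231.566.
At 4756 K (t = 47.56):
  G = 99.47·ln 47.56 − 161.1 = 99.47·3.8620 − 161.1 = 223.052.
Gain = 223.052 / 231.566 = 0.9632 → 0.963.

0.963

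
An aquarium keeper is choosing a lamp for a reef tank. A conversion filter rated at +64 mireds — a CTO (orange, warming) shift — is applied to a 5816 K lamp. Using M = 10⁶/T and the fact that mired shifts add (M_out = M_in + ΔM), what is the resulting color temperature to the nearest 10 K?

M_in = 10⁶/5816 = 171.94 mireds.
M_out = 171.94 + (+64) = 235.94 mireds.
T_out = 10⁶/235.94 = 4238.4 K → 4240 K.

4240 K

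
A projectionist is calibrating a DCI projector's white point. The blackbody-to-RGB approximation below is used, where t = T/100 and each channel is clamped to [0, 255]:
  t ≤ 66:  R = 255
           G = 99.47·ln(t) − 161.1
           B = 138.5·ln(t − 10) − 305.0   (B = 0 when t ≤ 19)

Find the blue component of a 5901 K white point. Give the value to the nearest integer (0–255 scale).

234

t = 5901/100 = 59.01; the t ≤ 66 branch applies.
B = 138.5·ln(59.01 − 10) − 305.0 = 138.5·ln 49.01 − 305.0 = 138.5·3.8920 − 305.0 = 234.045.
Rounded: 234.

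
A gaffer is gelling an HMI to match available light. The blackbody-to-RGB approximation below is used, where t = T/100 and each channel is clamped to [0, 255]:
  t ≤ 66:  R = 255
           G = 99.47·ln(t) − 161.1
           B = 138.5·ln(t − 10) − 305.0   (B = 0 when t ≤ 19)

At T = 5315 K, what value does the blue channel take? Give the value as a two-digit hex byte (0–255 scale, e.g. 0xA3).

0xD8

t = 5315/100 = 53.15; the t ≤ 66 branch applies.
B = 138.5·ln(53.15 − 10) − 305.0 = 138.5·ln 43.15 − 305.0 = 138.5·3.7647 − 305.0 = 216.409.
Rounded: 216; in hex, 0xD8.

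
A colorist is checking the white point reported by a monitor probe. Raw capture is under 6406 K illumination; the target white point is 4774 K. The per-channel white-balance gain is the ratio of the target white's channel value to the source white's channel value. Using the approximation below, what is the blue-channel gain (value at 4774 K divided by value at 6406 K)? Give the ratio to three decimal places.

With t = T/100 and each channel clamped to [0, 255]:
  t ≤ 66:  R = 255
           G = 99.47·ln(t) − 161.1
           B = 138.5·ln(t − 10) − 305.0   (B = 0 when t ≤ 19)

0.799

At 6406 K (t = 64.06):
  B = 138.5·ln(64.06 − 10) − 305.0 = 138.5·ln 54.06 − 305.0 = 138.5·3.9901 − 305.0 = 247.628.
At 4774 K (t = 47.74):
  B = 138.5·ln(47.74 − 10) − 305.0 = 138.5·ln 37.74 − 305.0 = 138.5·3.6307 − 305.0 = 197.855.
Gain = 197.855 / 247.628 = 0.7990 → 0.799.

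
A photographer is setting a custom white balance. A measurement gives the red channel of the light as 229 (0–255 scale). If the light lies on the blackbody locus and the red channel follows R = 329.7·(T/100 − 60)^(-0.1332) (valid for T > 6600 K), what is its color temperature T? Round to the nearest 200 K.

7600 K

(t − 60)^(-0.1332) = 229/329.7 = 0.69457.
t − 60 = 0.69457^(1/-0.1332) = 0.69457^(-7.508) = 15.428, so t = 75.428.
T = 100·t = 7543 K → 7600 K to the nearest 200 K.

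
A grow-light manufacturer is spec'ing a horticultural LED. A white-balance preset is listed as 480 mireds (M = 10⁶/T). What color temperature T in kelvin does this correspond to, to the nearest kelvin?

2083 K

T = 10⁶ / 480 = 2083.33 K → 2083 K.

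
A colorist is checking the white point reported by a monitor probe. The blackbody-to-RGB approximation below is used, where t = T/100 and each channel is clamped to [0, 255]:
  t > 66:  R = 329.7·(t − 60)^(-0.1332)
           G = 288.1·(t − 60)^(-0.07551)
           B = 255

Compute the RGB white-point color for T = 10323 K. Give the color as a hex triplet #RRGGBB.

#C8D9FF

t = 10323/100 = 103.23; the t > 66 branch applies.
R = 329.7·(103.23 − 60)^(-0.1332) = 329.7·43.23^(-0.1332) = 329.7·0.60550 = 199.633.
G = 288.1·(103.23 − 60)^(-0.07551) = 288.1·43.23^(-0.07551) = 288.1·0.75246 = 216.783.
B = 255 by definition for t > 66.
Rounded: (200, 217, 255).
In hex: #C8D9FF.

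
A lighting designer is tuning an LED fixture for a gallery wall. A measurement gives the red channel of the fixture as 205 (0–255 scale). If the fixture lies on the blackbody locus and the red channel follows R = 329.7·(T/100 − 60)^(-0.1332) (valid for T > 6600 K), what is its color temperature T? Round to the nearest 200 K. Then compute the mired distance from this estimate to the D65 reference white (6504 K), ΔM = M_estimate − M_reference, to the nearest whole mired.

-50 mireds

(t − 60)^(-0.1332) = 205/329.7 = 0.62178.
t − 60 = 0.62178^(1/-0.1332) = 0.62178^(-7.508) = 35.423, so t = 95.423.
T = 100·t = 9542 K → 9600 K to the nearest 200 K.
M_estimate = 10⁶/9600 = 104.17; M_reference = 10⁶/6504 = 153.75.
ΔM = 104.17 − 153.75 = -49.58 → -50 mireds.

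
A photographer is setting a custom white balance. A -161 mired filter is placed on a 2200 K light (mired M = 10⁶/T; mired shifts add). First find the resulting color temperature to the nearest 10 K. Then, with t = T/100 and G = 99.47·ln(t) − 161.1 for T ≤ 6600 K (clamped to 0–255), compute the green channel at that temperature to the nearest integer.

M_in = 10⁶/2200 = 454.55; M_out = 454.55 + (-161) = 293.55.
T_out = 10⁶/293.55 = 3406.6 K → 3410 K; t = 34.1.
G = 99.47·ln 34.1 − 161.1 = 99.47·3.5293 − 161.1 = 189.959.
Rounded: 190.

190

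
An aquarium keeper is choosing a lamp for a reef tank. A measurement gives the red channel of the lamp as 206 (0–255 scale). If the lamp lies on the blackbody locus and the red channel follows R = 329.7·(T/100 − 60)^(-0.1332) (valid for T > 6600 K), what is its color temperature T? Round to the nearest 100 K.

9400 K

(t − 60)^(-0.1332) = 206/329.7 = 0.62481.
t − 60 = 0.62481^(1/-0.1332) = 0.62481^(-7.508) = 34.152, so t = 94.152.
T = 100·t = 9415 K → 9400 K to the nearest 100 K.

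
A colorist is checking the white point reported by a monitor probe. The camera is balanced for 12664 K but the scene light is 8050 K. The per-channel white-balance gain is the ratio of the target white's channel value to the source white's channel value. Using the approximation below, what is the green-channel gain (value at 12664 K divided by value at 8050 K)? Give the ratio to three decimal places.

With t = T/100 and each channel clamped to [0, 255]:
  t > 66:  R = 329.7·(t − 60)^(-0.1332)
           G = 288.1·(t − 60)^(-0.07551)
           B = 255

At 8050 K (t = 80.5):
  G = 288.1·(80.5 − 60)^(-0.07551) = 288.1·20.5^(-0.07551) = 288.1·0.79607 = 229.347.
At 12664 K (t = 126.64):
  G = 288.1·(126.64 − 60)^(-0.07551) = 288.1·66.64^(-0.07551) = 288.1·0.72827 = 209.813.
Gain = 209.813 / 229.347 = 0.9148 → 0.915.

0.915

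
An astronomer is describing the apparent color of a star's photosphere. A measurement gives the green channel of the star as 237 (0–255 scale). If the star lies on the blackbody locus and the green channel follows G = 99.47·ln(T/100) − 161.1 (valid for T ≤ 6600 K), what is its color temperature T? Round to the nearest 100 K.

ln t = (237 + 161.1) / 99.47 = 4.0022.
t = e^4.0022 = 54.719.
T = 100·t = 5472 K → 5500 K to the nearest 100 K.

5500 K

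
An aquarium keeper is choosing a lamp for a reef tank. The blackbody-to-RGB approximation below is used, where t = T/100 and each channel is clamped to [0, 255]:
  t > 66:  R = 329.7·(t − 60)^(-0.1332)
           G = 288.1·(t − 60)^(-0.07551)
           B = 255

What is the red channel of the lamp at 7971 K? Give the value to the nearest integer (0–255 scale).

t = 7971/100 = 79.71; the t > 66 branch applies.
R = 329.7·(79.71 − 60)^(-0.1332) = 329.7·19.71^(-0.1332) = 329.7·0.67228 = 221.649.
Rounded: 222.

222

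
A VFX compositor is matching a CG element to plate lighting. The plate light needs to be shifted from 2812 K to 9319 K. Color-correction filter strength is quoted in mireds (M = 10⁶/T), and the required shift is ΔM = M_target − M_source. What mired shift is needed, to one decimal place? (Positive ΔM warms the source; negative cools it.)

M_source = 10⁶/2812 = 355.619; M_target = 10⁶/9319 = 107.308.
ΔM = 107.308 − 355.619 = -248.311 → -248.3 mireds, a cooling shift.

-248.3 mireds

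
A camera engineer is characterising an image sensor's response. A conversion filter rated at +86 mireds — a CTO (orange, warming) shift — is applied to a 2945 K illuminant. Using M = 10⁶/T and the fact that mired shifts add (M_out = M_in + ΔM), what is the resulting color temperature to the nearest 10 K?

M_in = 10⁶/2945 = 339.56 mireds.
M_out = 339.56 + (+86) = 425.56 mireds.
T_out = 10⁶/425.56 = 2349.9 K → 2350 K.

2350 K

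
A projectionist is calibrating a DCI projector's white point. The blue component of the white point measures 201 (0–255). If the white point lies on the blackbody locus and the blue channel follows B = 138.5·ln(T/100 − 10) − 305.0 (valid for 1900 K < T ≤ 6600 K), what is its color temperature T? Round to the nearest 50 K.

4850 K

ln(t − 10) = (201 + 305.0) / 138.5 = 3.6534.
t − 10 = e^3.6534 = 38.607, so t = 48.607.
T = 100·t = 4861 K → 4850 K to the nearest 50 K.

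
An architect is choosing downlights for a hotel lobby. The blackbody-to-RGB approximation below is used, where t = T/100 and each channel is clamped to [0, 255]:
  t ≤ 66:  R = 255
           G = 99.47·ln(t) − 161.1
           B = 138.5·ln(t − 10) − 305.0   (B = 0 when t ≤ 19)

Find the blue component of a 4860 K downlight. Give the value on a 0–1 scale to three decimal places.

t = 4860/100 = 48.6; the t ≤ 66 branch applies.
B = 138.5·ln(48.6 − 10) − 305.0 = 138.5·ln 38.6 − 305.0 = 138.5·3.6533 − 305.0 = 200.975.
On a 0–1 scale: 200.975/255 = 0.7881 → 0.788.

0.788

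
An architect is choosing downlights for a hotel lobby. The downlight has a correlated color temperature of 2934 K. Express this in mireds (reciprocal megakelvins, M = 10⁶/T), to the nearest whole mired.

341 mireds

M = 10⁶ / 2934 = 340.832 → 341 mireds.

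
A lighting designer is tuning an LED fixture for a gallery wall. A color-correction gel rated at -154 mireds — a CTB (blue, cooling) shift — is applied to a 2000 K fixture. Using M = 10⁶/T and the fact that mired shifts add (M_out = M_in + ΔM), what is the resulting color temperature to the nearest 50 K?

M_in = 10⁶/2000 = 500.00 mireds.
M_out = 500.00 + (-154) = 346.00 mireds.
T_out = 10⁶/346.00 = 2890.2 K → 2900 K.

2900 K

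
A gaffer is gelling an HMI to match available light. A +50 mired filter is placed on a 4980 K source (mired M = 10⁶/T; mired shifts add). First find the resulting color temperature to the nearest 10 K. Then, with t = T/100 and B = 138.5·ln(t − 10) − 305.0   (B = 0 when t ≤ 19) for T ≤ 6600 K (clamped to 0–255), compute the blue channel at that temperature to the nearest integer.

M_in = 10⁶/4980 = 200.80; M_out = 200.80 + (+50) = 250.80.
T_out = 10⁶/250.80 = 3987.2 K → 3990 K; t = 39.9.
B = 138.5·ln(39.9 − 10) − 305.0 = 138.5·ln 29.9 − 305.0 = 138.5·3.3979 − 305.0 = 165.603.
Rounded: 166.

166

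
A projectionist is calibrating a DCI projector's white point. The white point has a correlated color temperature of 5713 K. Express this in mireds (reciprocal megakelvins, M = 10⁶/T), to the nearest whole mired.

M = 10⁶ / 5713 = 175.039 → 175 mireds.

175 mireds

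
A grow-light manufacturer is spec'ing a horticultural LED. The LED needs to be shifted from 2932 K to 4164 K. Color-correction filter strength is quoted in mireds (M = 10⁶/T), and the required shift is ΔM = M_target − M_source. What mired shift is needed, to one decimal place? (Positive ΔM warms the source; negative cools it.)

-100.9 mireds

M_source = 10⁶/2932 = 341.064; M_target = 10⁶/4164 = 240.154.
ΔM = 240.154 − 341.064 = -100.910 → -100.9 mireds, a cooling shift.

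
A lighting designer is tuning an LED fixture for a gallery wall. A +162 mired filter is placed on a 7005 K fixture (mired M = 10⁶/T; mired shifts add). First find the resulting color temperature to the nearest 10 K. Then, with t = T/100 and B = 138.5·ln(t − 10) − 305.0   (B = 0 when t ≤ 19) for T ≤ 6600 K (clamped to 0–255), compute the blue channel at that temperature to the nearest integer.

M_in = 10⁶/7005 = 142.76; M_out = 142.76 + (+162) = 304.76.
T_out = 10⁶/304.76 = 3281.3 K → 3280 K; t = 32.8.
B = 138.5·ln(32.8 − 10) − 305.0 = 138.5·ln 22.8 − 305.0 = 138.5·3.1268 − 305.0 = 128.056.
Rounded: 128.

128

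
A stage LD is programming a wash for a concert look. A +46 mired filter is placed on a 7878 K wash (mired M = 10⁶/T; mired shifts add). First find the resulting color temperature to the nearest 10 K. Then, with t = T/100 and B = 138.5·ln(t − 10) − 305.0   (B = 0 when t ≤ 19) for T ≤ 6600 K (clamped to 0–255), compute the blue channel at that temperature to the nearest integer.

M_in = 10⁶/7878 = 126.94; M_out = 126.94 + (+46) = 172.94.
T_out = 10⁶/172.94 = 5782.5 K → 5780 K; t = 57.8.
B = 138.5·ln(57.8 − 10) − 305.0 = 138.5·ln 47.8 − 305.0 = 138.5·3.8670 − 305.0 = 230.583.
Rounded: 231.

231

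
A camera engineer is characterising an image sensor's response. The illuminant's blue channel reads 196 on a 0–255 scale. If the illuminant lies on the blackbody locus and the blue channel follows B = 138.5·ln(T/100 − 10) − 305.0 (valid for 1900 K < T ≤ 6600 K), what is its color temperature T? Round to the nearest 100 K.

ln(t − 10) = (196 + 305.0) / 138.5 = 3.6173.
t − 10 = e^3.6173 = 37.238, so t = 47.238.
T = 100·t = 4724 K → 4700 K to the nearest 100 K.

4700 K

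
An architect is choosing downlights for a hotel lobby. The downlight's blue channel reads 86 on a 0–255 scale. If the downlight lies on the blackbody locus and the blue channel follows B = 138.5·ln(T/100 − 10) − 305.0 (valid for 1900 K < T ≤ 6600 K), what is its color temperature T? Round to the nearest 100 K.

ln(t − 10) = (86 + 305.0) / 138.5 = 2.8231.
t − 10 = e^2.8231 = 16.829, so t = 26.829.
T = 100·t = 2683 K → 2700 K to the nearest 100 K.

2700 K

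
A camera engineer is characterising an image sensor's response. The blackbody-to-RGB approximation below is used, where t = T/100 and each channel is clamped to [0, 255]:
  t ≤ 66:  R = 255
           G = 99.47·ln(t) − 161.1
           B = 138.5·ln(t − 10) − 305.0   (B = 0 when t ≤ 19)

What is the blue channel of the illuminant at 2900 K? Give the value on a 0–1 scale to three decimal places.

t = 2900/100 = 29; the t ≤ 66 branch applies.
B = 138.5·ln(29 − 10) − 305.0 = 138.5·ln 19 − 305.0 = 138.5·2.9444 − 305.0 = 102.805.
On a 0–1 scale: 102.805/255 = 0.4032 → 0.403.

0.403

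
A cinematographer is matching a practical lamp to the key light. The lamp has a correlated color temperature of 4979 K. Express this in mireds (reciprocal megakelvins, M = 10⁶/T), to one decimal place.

M = 10⁶ / 4979 = 200.844 → 200.8 mireds.

200.8 mireds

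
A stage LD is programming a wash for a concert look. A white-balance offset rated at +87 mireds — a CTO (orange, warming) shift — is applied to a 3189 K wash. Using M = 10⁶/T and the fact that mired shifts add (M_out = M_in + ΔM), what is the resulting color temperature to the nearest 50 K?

M_in = 10⁶/3189 = 313.58 mireds.
M_out = 313.58 + (+87) = 400.58 mireds.
T_out = 10⁶/400.58 = 2496.4 K → 2500 K.

2500 K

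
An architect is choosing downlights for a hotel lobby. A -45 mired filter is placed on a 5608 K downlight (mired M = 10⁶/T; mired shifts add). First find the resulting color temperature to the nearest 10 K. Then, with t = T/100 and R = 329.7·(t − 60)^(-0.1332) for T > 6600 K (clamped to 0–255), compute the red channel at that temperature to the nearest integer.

M_in = 10⁶/5608 = 178.32; M_out = 178.32 + (-45) = 133.32.
T_out = 10⁶/133.32 = 7500.9 K → 7500 K; t = 75.
R = 329.7·(75 − 60)^(-0.1332) = 329.7·15^(-0.1332) = 329.7·0.69718 = 229.860.
Rounded: 230.

230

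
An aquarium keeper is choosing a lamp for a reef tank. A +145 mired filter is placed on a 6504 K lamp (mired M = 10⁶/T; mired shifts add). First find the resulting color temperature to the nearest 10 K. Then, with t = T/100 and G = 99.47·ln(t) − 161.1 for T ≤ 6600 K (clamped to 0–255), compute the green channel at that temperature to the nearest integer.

M_in = 10⁶/6504 = 153.75; M_out = 153.75 + (+145) = 298.75.
T_out = 10⁶/298.75 = 3347.3 K → 3350 K; t = 33.5.
G = 99.47·ln 33.5 − 161.1 = 99.47·3.5115 − 161.1 = 188.193.
Rounded: 188.

188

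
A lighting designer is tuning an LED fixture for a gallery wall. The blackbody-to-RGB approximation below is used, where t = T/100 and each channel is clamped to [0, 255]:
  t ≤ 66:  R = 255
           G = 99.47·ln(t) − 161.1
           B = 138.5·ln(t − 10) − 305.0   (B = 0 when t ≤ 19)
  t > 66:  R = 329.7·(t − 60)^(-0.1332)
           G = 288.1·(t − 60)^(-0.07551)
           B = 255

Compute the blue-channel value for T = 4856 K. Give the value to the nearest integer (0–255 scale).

201

t = 4856/100 = 48.56; the t ≤ 66 branch applies.
B = 138.5·ln(48.56 − 10) − 305.0 = 138.5·ln 38.56 − 305.0 = 138.5·3.6522 − 305.0 = 200.832.
Rounded: 201.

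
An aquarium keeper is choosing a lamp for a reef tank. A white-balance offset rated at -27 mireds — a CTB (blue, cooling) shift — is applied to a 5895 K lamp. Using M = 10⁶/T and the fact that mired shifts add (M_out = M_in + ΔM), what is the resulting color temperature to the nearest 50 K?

M_in = 10⁶/5895 = 169.64 mireds.
M_out = 169.64 + (-27) = 142.64 mireds.
T_out = 10⁶/142.64 = 7010.9 K → 7000 K.

7000 K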